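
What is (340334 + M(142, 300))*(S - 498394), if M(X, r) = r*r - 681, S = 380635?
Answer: -50595507627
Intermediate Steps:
M(X, r) = -681 + r**2 (M(X, r) = r**2 - 681 = -681 + r**2)
(340334 + M(142, 300))*(S - 498394) = (340334 + (-681 + 300**2))*(380635 - 498394) = (340334 + (-681 + 90000))*(-117759) = (340334 + 89319)*(-117759) = 429653*(-117759) = -50595507627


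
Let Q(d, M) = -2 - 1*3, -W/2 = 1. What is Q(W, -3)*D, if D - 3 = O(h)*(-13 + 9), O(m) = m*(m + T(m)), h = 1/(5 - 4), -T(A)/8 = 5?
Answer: -795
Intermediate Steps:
W = -2 (W = -2*1 = -2)
T(A) = -40 (T(A) = -8*5 = -40)
h = 1 (h = 1/1 = 1)
O(m) = m*(-40 + m) (O(m) = m*(m - 40) = m*(-40 + m))
Q(d, M) = -5 (Q(d, M) = -2 - 3 = -5)
D = 159 (D = 3 + (1*(-40 + 1))*(-13 + 9) = 3 + (1*(-39))*(-4) = 3 - 39*(-4) = 3 + 156 = 159)
Q(W, -3)*D = -5*159 = -795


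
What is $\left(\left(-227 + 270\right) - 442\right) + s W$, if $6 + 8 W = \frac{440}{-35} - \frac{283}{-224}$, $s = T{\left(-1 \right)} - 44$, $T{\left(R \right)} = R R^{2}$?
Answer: $- \frac{540543}{1792} \approx -301.64$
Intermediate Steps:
$T{\left(R \right)} = R^{3}$
$s = -45$ ($s = \left(-1\right)^{3} - 44 = -1 - 44 = -45$)
$W = - \frac{3877}{1792}$ ($W = - \frac{3}{4} + \frac{\frac{440}{-35} - \frac{283}{-224}}{8} = - \frac{3}{4} + \frac{440 \left(- \frac{1}{35}\right) - - \frac{283}{224}}{8} = - \frac{3}{4} + \frac{- \frac{88}{7} + \frac{283}{224}}{8} = - \frac{3}{4} + \frac{1}{8} \left(- \frac{2533}{224}\right) = - \frac{3}{4} - \frac{2533}{1792} = - \frac{3877}{1792} \approx -2.1635$)
$\left(\left(-227 + 270\right) - 442\right) + s W = \left(\left(-227 + 270\right) - 442\right) - - \frac{174465}{1792} = \left(43 - 442\right) + \frac{174465}{1792} = -399 + \frac{174465}{1792} = - \frac{540543}{1792}$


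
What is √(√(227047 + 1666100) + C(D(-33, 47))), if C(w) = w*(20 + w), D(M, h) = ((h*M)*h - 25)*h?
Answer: √(11746549800876 + √1893147) ≈ 3.4273e+6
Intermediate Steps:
D(M, h) = h*(-25 + M*h²) (D(M, h) = ((M*h)*h - 25)*h = (M*h² - 25)*h = (-25 + M*h²)*h = h*(-25 + M*h²))
√(√(227047 + 1666100) + C(D(-33, 47))) = √(√(227047 + 1666100) + (47*(-25 - 33*47²))*(20 + 47*(-25 - 33*47²))) = √(√1893147 + (47*(-25 - 33*2209))*(20 + 47*(-25 - 33*2209))) = √(√1893147 + (47*(-25 - 72897))*(20 + 47*(-25 - 72897))) = √(√1893147 + (47*(-72922))*(20 + 47*(-72922))) = √(√1893147 - 3427334*(20 - 3427334)) = √(√1893147 - 3427334*(-3427314)) = √(√1893147 + 11746549800876) = √(11746549800876 + √1893147)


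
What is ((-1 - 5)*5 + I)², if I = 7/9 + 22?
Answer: 4225/81 ≈ 52.161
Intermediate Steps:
I = 205/9 (I = 7*(⅑) + 22 = 7/9 + 22 = 205/9 ≈ 22.778)
((-1 - 5)*5 + I)² = ((-1 - 5)*5 + 205/9)² = (-6*5 + 205/9)² = (-30 + 205/9)² = (-65/9)² = 4225/81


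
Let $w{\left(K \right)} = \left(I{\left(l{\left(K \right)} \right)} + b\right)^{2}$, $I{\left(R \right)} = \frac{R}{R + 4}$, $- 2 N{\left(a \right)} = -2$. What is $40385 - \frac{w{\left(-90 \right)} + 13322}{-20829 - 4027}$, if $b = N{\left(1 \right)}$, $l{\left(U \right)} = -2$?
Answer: $\frac{501911441}{12428} \approx 40386.0$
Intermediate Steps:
$N{\left(a \right)} = 1$ ($N{\left(a \right)} = \left(- \frac{1}{2}\right) \left(-2\right) = 1$)
$b = 1$
$I{\left(R \right)} = \frac{R}{4 + R}$
$w{\left(K \right)} = 0$ ($w{\left(K \right)} = \left(- \frac{2}{4 - 2} + 1\right)^{2} = \left(- \frac{2}{2} + 1\right)^{2} = \left(\left(-2\right) \frac{1}{2} + 1\right)^{2} = \left(-1 + 1\right)^{2} = 0^{2} = 0$)
$40385 - \frac{w{\left(-90 \right)} + 13322}{-20829 - 4027} = 40385 - \frac{0 + 13322}{-20829 - 4027} = 40385 - \frac{13322}{-24856} = 40385 - 13322 \left(- \frac{1}{24856}\right) = 40385 - - \frac{6661}{12428} = 40385 + \frac{6661}{12428} = \frac{501911441}{12428}$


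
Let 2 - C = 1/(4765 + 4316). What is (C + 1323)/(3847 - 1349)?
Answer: 6016162/11342169 ≈ 0.53042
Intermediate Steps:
C = 18161/9081 (C = 2 - 1/(4765 + 4316) = 2 - 1/9081 = 18161/9081 ≈ 1.9999)
(C + 1323)/(3847 - 1349) = (18161/9081 + 1323)/(3847 - 1349) = (12032324/9081)/2498 = (12032324/9081)*(1/2498) = 6016162/11342169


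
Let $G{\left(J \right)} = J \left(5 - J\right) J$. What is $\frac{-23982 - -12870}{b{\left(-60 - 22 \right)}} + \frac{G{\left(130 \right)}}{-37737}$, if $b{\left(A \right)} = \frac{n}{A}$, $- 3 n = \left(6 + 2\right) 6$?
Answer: $- \frac{2146971913}{37737} \approx -56893.0$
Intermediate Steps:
$n = -16$ ($n = - \frac{\left(6 + 2\right) 6}{3} = - \frac{8 \cdot 6}{3} = \left(- \frac{1}{3}\right) 48 = -16$)
$b{\left(A \right)} = - \frac{16}{A}$
$G{\left(J \right)} = J^{2} \left(5 - J\right)$
$\frac{-23982 - -12870}{b{\left(-60 - 22 \right)}} + \frac{G{\left(130 \right)}}{-37737} = \frac{-23982 - -12870}{\left(-16\right) \frac{1}{-60 - 22}} + \frac{130^{2} \left(5 - 130\right)}{-37737} = \frac{-23982 + 12870}{\left(-16\right) \frac{1}{-60 - 22}} + 16900 \left(5 - 130\right) \left(- \frac{1}{37737}\right) = - \frac{11112}{\left(-16\right) \frac{1}{-82}} + 16900 \left(-125\right) \left(- \frac{1}{37737}\right) = - \frac{11112}{\left(-16\right) \left(- \frac{1}{82}\right)} - - \frac{2112500}{37737} = - \frac{11112}{\frac{8}{41}} + \frac{2112500}{37737} = \left(-11112\right) \frac{41}{8} + \frac{2112500}{37737} = -56949 + \frac{2112500}{37737} = - \frac{2146971913}{37737}$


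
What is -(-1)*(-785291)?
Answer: -785291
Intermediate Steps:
-(-1)*(-785291) = -1*785291 = -785291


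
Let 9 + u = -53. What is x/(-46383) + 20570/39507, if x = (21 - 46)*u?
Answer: 99206940/203605909 ≈ 0.48725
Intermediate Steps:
u = -62 (u = -9 - 53 = -62)
x = 1550 (x = (21 - 46)*(-62) = -25*(-62) = 1550)
x/(-46383) + 20570/39507 = 1550/(-46383) + 20570/39507 = 1550*(-1/46383) + 20570*(1/39507) = -1550/46383 + 20570/39507 = 99206940/203605909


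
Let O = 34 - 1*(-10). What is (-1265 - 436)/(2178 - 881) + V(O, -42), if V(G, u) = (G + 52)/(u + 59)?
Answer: 95595/22049 ≈ 4.3356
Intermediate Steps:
O = 44 (O = 34 + 10 = 44)
V(G, u) = (52 + G)/(59 + u)
(-1265 - 436)/(2178 - 881) + V(O, -42) = (-1265 - 436)/(2178 - 881) + (52 + 44)/(59 - 42) = -1701/1297 + 96/17 = 95595/22049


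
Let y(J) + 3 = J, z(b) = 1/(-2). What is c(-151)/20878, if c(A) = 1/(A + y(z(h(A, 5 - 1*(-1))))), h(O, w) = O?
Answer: -1/3225651 ≈ -3.1001e-7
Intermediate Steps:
z(b) = -1/2
y(J) = -3 + J
c(A) = 1/(-7/2 + A) (c(A) = 1/(A + (-3 - 1/2)) = 1/(A - 7/2) = 1/(-7/2 + A))
c(-151)/20878 = (2/(-7 + 2*(-151)))/20878 = (2/(-7 - 302))*(1/20878) = (2/(-309))*(1/20878) = (2*(-1/309))*(1/20878) = -2/309*1/20878 = -1/3225651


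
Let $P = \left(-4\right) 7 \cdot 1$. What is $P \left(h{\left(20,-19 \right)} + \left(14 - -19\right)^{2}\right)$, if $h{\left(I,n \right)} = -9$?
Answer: $-30240$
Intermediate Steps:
$P = -28$ ($P = \left(-28\right) 1 = -28$)
$P \left(h{\left(20,-19 \right)} + \left(14 - -19\right)^{2}\right) = - 28 \left(-9 + \left(14 - -19\right)^{2}\right) = - 28 \left(-9 + \left(14 + 19\right)^{2}\right) = - 28 \left(-9 + 33^{2}\right) = - 28 \left(-9 + 1089\right) = \left(-28\right) 1080 = -30240$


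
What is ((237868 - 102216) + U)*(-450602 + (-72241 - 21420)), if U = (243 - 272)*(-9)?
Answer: -73972417119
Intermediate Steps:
U = 261 (U = -29*(-9) = 261)
((237868 - 102216) + U)*(-450602 + (-72241 - 21420)) = ((237868 - 102216) + 261)*(-450602 + (-72241 - 21420)) = (135652 + 261)*(-450602 - 93661) = 135913*(-544263) = -73972417119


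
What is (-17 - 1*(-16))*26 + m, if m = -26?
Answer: -52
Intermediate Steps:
(-17 - 1*(-16))*26 + m = (-17 - 1*(-16))*26 - 26 = (-17 + 16)*26 - 26 = -1*26 - 26 = -26 - 26 = -52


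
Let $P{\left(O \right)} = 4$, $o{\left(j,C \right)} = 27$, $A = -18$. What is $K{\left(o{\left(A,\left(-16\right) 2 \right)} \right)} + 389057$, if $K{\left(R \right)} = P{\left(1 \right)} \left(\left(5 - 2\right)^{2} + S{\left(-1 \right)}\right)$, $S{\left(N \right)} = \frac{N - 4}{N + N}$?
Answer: $389103$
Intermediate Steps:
$S{\left(N \right)} = \frac{-4 + N}{2 N}$
$K{\left(R \right)} = 46$ ($K{\left(R \right)} = 4 \left(\left(5 - 2\right)^{2} + \frac{-4 - 1}{2 \left(-1\right)}\right) = 4 \left(3^{2} + \frac{1}{2} \left(-1\right) \left(-5\right)\right) = 4 \left(9 + \frac{5}{2}\right) = 4 \cdot \frac{23}{2} = 46$)
$K{\left(o{\left(A,\left(-16\right) 2 \right)} \right)} + 389057 = 46 + 389057 = 389103$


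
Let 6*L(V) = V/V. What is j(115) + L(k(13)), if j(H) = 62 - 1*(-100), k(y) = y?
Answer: 973/6 ≈ 162.17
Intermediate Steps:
j(H) = 162 (j(H) = 62 + 100 = 162)
L(V) = ⅙ (L(V) = (V/V)/6 = (⅙)*1 = ⅙)
j(115) + L(k(13)) = 162 + ⅙ = 973/6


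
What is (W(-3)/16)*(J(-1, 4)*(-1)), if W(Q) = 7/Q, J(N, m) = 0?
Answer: 0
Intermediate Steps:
(W(-3)/16)*(J(-1, 4)*(-1)) = ((7/(-3))/16)*(0*(-1)) = ((7*(-⅓))*(1/16))*0 = -7/3*1/16*0 = -7/48*0 = 0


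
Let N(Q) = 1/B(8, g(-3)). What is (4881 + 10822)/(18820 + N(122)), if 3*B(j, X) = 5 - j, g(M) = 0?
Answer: 383/459 ≈ 0.83442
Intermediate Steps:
B(j, X) = 5/3 - j/3 (B(j, X) = (5 - j)/3 = 5/3 - j/3)
N(Q) = -1 (N(Q) = 1/(5/3 - 1/3*8) = 1/(5/3 - 8/3) = 1/(-1) = -1)
(4881 + 10822)/(18820 + N(122)) = (4881 + 10822)/(18820 - 1) = 15703/18819 = 15703*(1/18819) = 383/459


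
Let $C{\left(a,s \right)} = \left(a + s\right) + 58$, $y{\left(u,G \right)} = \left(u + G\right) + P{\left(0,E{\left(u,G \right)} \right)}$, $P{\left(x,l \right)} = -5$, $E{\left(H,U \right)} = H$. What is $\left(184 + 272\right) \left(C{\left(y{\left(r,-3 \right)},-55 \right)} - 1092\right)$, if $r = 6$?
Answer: $-497496$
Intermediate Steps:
$y{\left(u,G \right)} = -5 + G + u$ ($y{\left(u,G \right)} = \left(u + G\right) - 5 = \left(G + u\right) - 5 = -5 + G + u$)
$C{\left(a,s \right)} = 58 + a + s$
$\left(184 + 272\right) \left(C{\left(y{\left(r,-3 \right)},-55 \right)} - 1092\right) = \left(184 + 272\right) \left(\left(58 - 2 - 55\right) - 1092\right) = 456 \left(\left(58 - 2 - 55\right) - 1092\right) = 456 \left(1 - 1092\right) = 456 \left(-1091\right) = -497496$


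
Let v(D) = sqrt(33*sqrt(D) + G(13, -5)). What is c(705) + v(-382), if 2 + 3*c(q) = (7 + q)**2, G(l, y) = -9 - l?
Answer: 506942/3 + sqrt(-22 + 33*I*sqrt(382)) ≈ 1.69e+5 + 18.267*I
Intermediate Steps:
c(q) = -2/3 + (7 + q)**2/3
v(D) = sqrt(-22 + 33*sqrt(D)) (v(D) = sqrt(33*sqrt(D) + (-9 - 1*13)) = sqrt(33*sqrt(D) + (-9 - 13)) = sqrt(33*sqrt(D) - 22) = sqrt(-22 + 33*sqrt(D)))
c(705) + v(-382) = (-2/3 + (7 + 705)**2/3) + sqrt(-22 + 33*sqrt(-382)) = (-2/3 + (1/3)*712**2) + sqrt(-22 + 33*(I*sqrt(382))) = (-2/3 + (1/3)*506944) + sqrt(-22 + 33*I*sqrt(382)) = (-2/3 + 506944/3) + sqrt(-22 + 33*I*sqrt(382)) = 506942/3 + sqrt(-22 + 33*I*sqrt(382))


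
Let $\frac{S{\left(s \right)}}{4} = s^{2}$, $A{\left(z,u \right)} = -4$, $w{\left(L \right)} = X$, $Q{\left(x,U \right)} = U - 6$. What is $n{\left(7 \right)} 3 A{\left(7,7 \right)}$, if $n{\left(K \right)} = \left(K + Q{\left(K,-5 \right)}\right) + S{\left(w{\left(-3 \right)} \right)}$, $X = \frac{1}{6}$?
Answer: $\frac{140}{3} \approx 46.667$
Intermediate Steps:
$X = \frac{1}{6} \approx 0.16667$
$Q{\left(x,U \right)} = -6 + U$ ($Q{\left(x,U \right)} = U - 6 = -6 + U$)
$w{\left(L \right)} = \frac{1}{6}$
$S{\left(s \right)} = 4 s^{2}$
$n{\left(K \right)} = - \frac{98}{9} + K$ ($n{\left(K \right)} = \left(K - 11\right) + \frac{4}{36} = \left(K - 11\right) + 4 \cdot \frac{1}{36} = \left(-11 + K\right) + \frac{1}{9} = - \frac{98}{9} + K$)
$n{\left(7 \right)} 3 A{\left(7,7 \right)} = \left(- \frac{98}{9} + 7\right) 3 \left(-4\right) = \left(- \frac{35}{9}\right) \left(-12\right) = \frac{140}{3}$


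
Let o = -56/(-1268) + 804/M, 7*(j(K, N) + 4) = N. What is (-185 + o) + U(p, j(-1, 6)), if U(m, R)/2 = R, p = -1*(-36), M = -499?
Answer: -213542211/1107281 ≈ -192.85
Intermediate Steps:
j(K, N) = -4 + N/7
p = 36
U(m, R) = 2*R
o = -247882/158183 (o = -56/(-1268) + 804/(-499) = -56*(-1/1268) + 804*(-1/499) = 14/317 - 804/499 = -247882/158183 ≈ -1.5671)
(-185 + o) + U(p, j(-1, 6)) = (-185 - 247882/158183) + 2*(-4 + (⅐)*6) = -29511737/158183 + 2*(-4 + 6/7) = -29511737/158183 + 2*(-22/7) = -29511737/158183 - 44/7 = -213542211/1107281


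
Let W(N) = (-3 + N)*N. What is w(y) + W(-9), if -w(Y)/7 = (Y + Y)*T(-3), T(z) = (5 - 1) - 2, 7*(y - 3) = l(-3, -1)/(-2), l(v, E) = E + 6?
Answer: 34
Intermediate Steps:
W(N) = N*(-3 + N)
l(v, E) = 6 + E
y = 37/14 (y = 3 + ((6 - 1)/(-2))/7 = 3 + (5*(-½))/7 = 3 + (⅐)*(-5/2) = 3 - 5/14 = 37/14 ≈ 2.6429)
T(z) = 2 (T(z) = 4 - 2 = 2)
w(Y) = -28*Y (w(Y) = -7*(Y + Y)*2 = -7*2*Y*2 = -28*Y)
w(y) + W(-9) = -28*37/14 - 9*(-3 - 9) = -74 - 9*(-12) = -74 + 108 = 34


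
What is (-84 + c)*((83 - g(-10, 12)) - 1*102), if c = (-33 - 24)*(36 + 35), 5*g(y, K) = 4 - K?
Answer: 359397/5 ≈ 71879.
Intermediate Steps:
g(y, K) = ⅘ - K/5 (g(y, K) = (4 - K)/5 = ⅘ - K/5)
c = -4047 (c = -57*71 = -4047)
(-84 + c)*((83 - g(-10, 12)) - 1*102) = (-84 - 4047)*((83 - (⅘ - ⅕*12)) - 1*102) = -4131*((83 - (⅘ - 12/5)) - 102) = -4131*((83 - 1*(-8/5)) - 102) = -4131*((83 + 8/5) - 102) = -4131*(423/5 - 102) = -4131*(-87/5) = 359397/5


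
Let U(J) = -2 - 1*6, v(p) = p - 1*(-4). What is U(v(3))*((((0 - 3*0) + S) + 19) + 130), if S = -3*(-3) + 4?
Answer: -1296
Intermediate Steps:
v(p) = 4 + p (v(p) = p + 4 = 4 + p)
S = 13 (S = 9 + 4 = 13)
U(J) = -8 (U(J) = -2 - 6 = -8)
U(v(3))*((((0 - 3*0) + S) + 19) + 130) = -8*((((0 - 3*0) + 13) + 19) + 130) = -8*((((0 + 0) + 13) + 19) + 130) = -8*(((0 + 13) + 19) + 130) = -8*((13 + 19) + 130) = -8*(32 + 130) = -8*162 = -1296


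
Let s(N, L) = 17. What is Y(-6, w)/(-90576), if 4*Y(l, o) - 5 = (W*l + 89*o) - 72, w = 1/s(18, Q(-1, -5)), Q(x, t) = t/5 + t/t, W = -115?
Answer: -445/256632 ≈ -0.0017340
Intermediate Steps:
Q(x, t) = 1 + t/5 (Q(x, t) = t*(⅕) + 1 = t/5 + 1 = 1 + t/5)
w = 1/17 ≈ 0.058824
Y(l, o) = -67/4 - 115*l/4 + 89*o/4 (Y(l, o) = 5/4 + ((-115*l + 89*o) - 72)/4 = 5/4 + (-72 - 115*l + 89*o)/4 = 5/4 + (-18 - 115*l/4 + 89*o/4) = -67/4 - 115*l/4 + 89*o/4)
Y(-6, w)/(-90576) = (-67/4 - 115/4*(-6) + (89/4)*(1/17))/(-90576) = (-67/4 + 345/2 + 89/68)*(-1/90576) = (2670/17)*(-1/90576) = -445/256632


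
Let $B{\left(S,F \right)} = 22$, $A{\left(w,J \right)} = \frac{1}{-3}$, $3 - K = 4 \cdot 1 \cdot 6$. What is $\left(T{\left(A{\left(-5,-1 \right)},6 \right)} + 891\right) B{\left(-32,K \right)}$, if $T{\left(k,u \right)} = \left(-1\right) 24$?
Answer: $19074$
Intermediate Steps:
$K = -21$ ($K = 3 - 4 \cdot 1 \cdot 6 = 3 - 4 \cdot 6 = 3 - 24 = -21$)
$A{\left(w,J \right)} = - \frac{1}{3}$
$T{\left(k,u \right)} = -24$
$\left(T{\left(A{\left(-5,-1 \right)},6 \right)} + 891\right) B{\left(-32,K \right)} = \left(-24 + 891\right) 22 = 867 \cdot 22 = 19074$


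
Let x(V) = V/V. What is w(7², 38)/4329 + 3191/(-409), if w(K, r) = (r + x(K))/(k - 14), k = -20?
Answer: -12043243/1543566 ≈ -7.8022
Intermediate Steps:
x(V) = 1
w(K, r) = -1/34 - r/34 (w(K, r) = (r + 1)/(-20 - 14) = (1 + r)/(-34) = (1 + r)*(-1/34) = -1/34 - r/34)
w(7², 38)/4329 + 3191/(-409) = (-1/34 - 1/34*38)/4329 + 3191/(-409) = (-1/34 - 19/17)*(1/4329) + 3191*(-1/409) = -39/34*1/4329 - 3191/409 = -1/3774 - 3191/409 = -12043243/1543566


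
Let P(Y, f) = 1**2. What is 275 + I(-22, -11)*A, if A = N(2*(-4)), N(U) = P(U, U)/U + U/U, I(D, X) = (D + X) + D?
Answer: 1815/8 ≈ 226.88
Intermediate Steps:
P(Y, f) = 1
I(D, X) = X + 2*D
N(U) = 1 + 1/U (N(U) = 1/U + U/U = 1/U + 1 = 1 + 1/U)
A = 7/8 (A = (1 + 2*(-4))/((2*(-4))) = (1 - 8)/(-8) = -1/8*(-7) = 7/8 ≈ 0.87500)
275 + I(-22, -11)*A = 275 + (-11 + 2*(-22))*(7/8) = 275 + (-11 - 44)*(7/8) = 275 - 55*7/8 = 275 - 385/8 = 1815/8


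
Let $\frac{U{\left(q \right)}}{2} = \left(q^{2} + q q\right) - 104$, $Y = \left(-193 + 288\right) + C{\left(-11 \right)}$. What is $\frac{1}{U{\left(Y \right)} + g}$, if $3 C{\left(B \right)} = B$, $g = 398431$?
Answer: $\frac{9}{3884311} \approx 2.317 \cdot 10^{-6}$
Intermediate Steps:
$C{\left(B \right)} = \frac{B}{3}$
$Y = \frac{274}{3}$ ($Y = \left(-193 + 288\right) + \frac{1}{3} \left(-11\right) = 95 - \frac{11}{3} = \frac{274}{3} \approx 91.333$)
$U{\left(q \right)} = -208 + 4 q^{2}$ ($U{\left(q \right)} = 2 \left(\left(q^{2} + q q\right) - 104\right) = 2 \left(\left(q^{2} + q^{2}\right) - 104\right) = 2 \left(2 q^{2} - 104\right) = 2 \left(-104 + 2 q^{2}\right) = -208 + 4 q^{2}$)
$\frac{1}{U{\left(Y \right)} + g} = \frac{1}{\left(-208 + 4 \left(\frac{274}{3}\right)^{2}\right) + 398431} = \frac{1}{\left(-208 + 4 \cdot \frac{75076}{9}\right) + 398431} = \frac{1}{\left(-208 + \frac{300304}{9}\right) + 398431} = \frac{1}{\frac{298432}{9} + 398431} = \frac{1}{\frac{3884311}{9}} = \frac{9}{3884311}$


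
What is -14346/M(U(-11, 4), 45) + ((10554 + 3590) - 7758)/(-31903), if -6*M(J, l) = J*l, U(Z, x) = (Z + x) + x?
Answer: -101738694/159515 ≈ -637.80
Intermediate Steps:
U(Z, x) = Z + 2*x
M(J, l) = -J*l/6
-14346/M(U(-11, 4), 45) + ((10554 + 3590) - 7758)/(-31903) = -14346*(-2/(15*(-11 + 2*4))) + ((10554 + 3590) - 7758)/(-31903) = -14346*(-2/(15*(-11 + 8))) + (14144 - 7758)*(-1/31903) = -14346/((-⅙*(-3)*45)) + 6386*(-1/31903) = -14346/45/2 - 6386/31903 = -14346*2/45 - 6386/31903 = -3188/5 - 6386/31903 = -101738694/159515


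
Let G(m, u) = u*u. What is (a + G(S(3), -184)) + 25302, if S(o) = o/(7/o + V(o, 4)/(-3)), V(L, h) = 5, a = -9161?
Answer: 49997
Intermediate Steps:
S(o) = o/(-5/3 + 7/o) (S(o) = o/(7/o + 5/(-3)) = o/(7/o + 5*(-1/3)) = o/(7/o - 5/3) = o/(-5/3 + 7/o))
G(m, u) = u**2
(a + G(S(3), -184)) + 25302 = (-9161 + (-184)**2) + 25302 = (-9161 + 33856) + 25302 = 24695 + 25302 = 49997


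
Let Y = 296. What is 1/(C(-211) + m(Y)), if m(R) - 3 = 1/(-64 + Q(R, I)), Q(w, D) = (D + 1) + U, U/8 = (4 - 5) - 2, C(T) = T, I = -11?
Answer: -98/20385 ≈ -0.0048075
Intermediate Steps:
U = -24 (U = 8*((4 - 5) - 2) = 8*(-1 - 2) = 8*(-3) = -24)
Q(w, D) = -23 + D (Q(w, D) = (D + 1) - 24 = (1 + D) - 24 = -23 + D)
m(R) = 293/98 (m(R) = 3 + 1/(-64 + (-23 - 11)) = 3 + 1/(-64 - 34) = 3 + 1/(-98) = 3 - 1/98 = 293/98)
1/(C(-211) + m(Y)) = 1/(-211 + 293/98) = 1/(-20385/98) = -98/20385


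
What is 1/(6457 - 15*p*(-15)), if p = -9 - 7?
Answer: 1/2857 ≈ 0.00035002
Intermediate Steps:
p = -16
1/(6457 - 15*p*(-15)) = 1/(6457 - 15*(-16)*(-15)) = 1/(6457 + 240*(-15)) = 1/(6457 - 3600) = 1/2857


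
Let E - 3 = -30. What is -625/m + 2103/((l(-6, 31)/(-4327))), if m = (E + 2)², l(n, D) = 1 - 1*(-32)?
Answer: -3033238/11 ≈ -2.7575e+5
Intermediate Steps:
E = -27 (E = 3 - 30 = -27)
l(n, D) = 33 (l(n, D) = 1 + 32 = 33)
m = 625 (m = (-27 + 2)² = (-25)² = 625)
-625/m + 2103/((l(-6, 31)/(-4327))) = -625/625 + 2103/((33/(-4327))) = -625*1/625 + 2103/((33*(-1/4327))) = -1 + 2103/(-33/4327) = -1 + 2103*(-4327/33) = -1 - 3033227/11 = -3033238/11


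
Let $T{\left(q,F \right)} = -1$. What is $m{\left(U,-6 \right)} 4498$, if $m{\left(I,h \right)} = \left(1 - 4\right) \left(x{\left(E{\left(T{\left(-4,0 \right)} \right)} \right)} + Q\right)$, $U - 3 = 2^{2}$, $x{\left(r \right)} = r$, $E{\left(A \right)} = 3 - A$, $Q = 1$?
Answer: $-67470$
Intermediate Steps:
$U = 7$ ($U = 3 + 2^{2} = 3 + 4 = 7$)
$m{\left(I,h \right)} = -15$ ($m{\left(I,h \right)} = \left(1 - 4\right) \left(\left(3 - -1\right) + 1\right) = - 3 \left(\left(3 + 1\right) + 1\right) = - 3 \left(4 + 1\right) = \left(-3\right) 5 = -15$)
$m{\left(U,-6 \right)} 4498 = \left(-15\right) 4498 = -67470$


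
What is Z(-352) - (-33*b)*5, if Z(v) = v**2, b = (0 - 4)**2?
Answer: 126544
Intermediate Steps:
b = 16 (b = (-4)**2 = 16)
Z(-352) - (-33*b)*5 = (-352)**2 - (-33*16)*5 = 123904 - (-528)*5 = 123904 - 1*(-2640) = 123904 + 2640 = 126544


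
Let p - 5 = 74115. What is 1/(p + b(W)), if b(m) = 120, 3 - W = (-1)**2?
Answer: 1/74240 ≈ 1.3470e-5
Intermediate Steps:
p = 74120 (p = 5 + 74115 = 74120)
W = 2 (W = 3 - 1*(-1)**2 = 3 - 1*1 = 3 - 1 = 2)
1/(p + b(W)) = 1/(74120 + 120) = 1/74240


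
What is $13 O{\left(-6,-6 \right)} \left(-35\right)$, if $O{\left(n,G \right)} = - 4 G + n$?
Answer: $-8190$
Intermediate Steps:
$O{\left(n,G \right)} = n - 4 G$
$13 O{\left(-6,-6 \right)} \left(-35\right) = 13 \left(-6 - -24\right) \left(-35\right) = 13 \left(-6 + 24\right) \left(-35\right) = 13 \cdot 18 \left(-35\right) = 234 \left(-35\right) = -8190$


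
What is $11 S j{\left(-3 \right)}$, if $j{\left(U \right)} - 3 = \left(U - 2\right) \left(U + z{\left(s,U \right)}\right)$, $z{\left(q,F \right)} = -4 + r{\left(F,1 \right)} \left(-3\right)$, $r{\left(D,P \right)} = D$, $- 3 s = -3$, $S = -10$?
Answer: $770$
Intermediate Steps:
$s = 1$ ($s = \left(- \frac{1}{3}\right) \left(-3\right) = 1$)
$z{\left(q,F \right)} = -4 - 3 F$ ($z{\left(q,F \right)} = -4 + F \left(-3\right) = -4 - 3 F$)
$j{\left(U \right)} = 3 + \left(-4 - 2 U\right) \left(-2 + U\right)$ ($j{\left(U \right)} = 3 + \left(U - 2\right) \left(U - \left(4 + 3 U\right)\right) = 3 + \left(-2 + U\right) \left(-4 - 2 U\right) = 3 + \left(-4 - 2 U\right) \left(-2 + U\right)$)
$11 S j{\left(-3 \right)} = 11 \left(-10\right) \left(11 - 2 \left(-3\right)^{2}\right) = - 110 \left(11 - 18\right) = \left(-110\right) \left(-7\right) = 770$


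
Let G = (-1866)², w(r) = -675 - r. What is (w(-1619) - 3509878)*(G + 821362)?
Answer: -15100058843012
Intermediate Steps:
G = 3481956
(w(-1619) - 3509878)*(G + 821362) = ((-675 - 1*(-1619)) - 3509878)*(3481956 + 821362) = ((-675 + 1619) - 3509878)*4303318 = (944 - 3509878)*4303318 = -3508934*4303318 = -15100058843012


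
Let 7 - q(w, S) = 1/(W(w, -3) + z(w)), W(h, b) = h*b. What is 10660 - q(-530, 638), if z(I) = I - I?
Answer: 16938271/1590 ≈ 10653.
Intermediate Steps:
W(h, b) = b*h
z(I) = 0
q(w, S) = 7 + 1/(3*w) (q(w, S) = 7 - 1/(-3*w + 0) = 7 - 1/((-3*w)) = 7 - (-1)/(3*w) = 7 + 1/(3*w))
10660 - q(-530, 638) = 10660 - (7 + (1/3)/(-530)) = 10660 - (7 + (1/3)*(-1/530)) = 10660 - (7 - 1/1590) = 10660 - 1*11129/1590 = 10660 - 11129/1590 = 16938271/1590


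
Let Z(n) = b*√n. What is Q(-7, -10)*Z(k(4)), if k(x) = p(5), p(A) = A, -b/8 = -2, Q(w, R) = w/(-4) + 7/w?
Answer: 12*√5 ≈ 26.833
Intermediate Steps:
Q(w, R) = 7/w - w/4 (Q(w, R) = w*(-¼) + 7/w = -w/4 + 7/w = 7/w - w/4)
b = 16 (b = -8*(-2) = 16)
k(x) = 5
Z(n) = 16*√n
Q(-7, -10)*Z(k(4)) = (7/(-7) - ¼*(-7))*(16*√5) = (7*(-⅐) + 7/4)*(16*√5) = (-1 + 7/4)*(16*√5) = 3*(16*√5)/4 = 12*√5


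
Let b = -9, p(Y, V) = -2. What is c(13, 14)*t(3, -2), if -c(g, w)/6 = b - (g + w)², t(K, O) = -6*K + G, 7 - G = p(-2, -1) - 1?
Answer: -35424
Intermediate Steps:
G = 10 (G = 7 - (-2 - 1) = 7 - 1*(-3) = 7 + 3 = 10)
t(K, O) = 10 - 6*K (t(K, O) = -6*K + 10 = 10 - 6*K)
c(g, w) = 54 + 6*(g + w)² (c(g, w) = -6*(-9 - (g + w)²) = 54 + 6*(g + w)²)
c(13, 14)*t(3, -2) = (54 + 6*(13 + 14)²)*(10 - 6*3) = (54 + 6*27²)*(10 - 18) = (54 + 6*729)*(-8) = (54 + 4374)*(-8) = 4428*(-8) = -35424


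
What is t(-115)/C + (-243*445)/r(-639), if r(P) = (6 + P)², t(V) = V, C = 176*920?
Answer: -16961641/62685568 ≈ -0.27058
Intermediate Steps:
C = 161920
t(-115)/C + (-243*445)/r(-639) = -115/161920 + (-243*445)/((6 - 639)²) = -115*1/161920 - 108135/((-633)²) = -1/1408 - 108135/400689 = -1/1408 - 108135*1/400689 = -1/1408 - 12015/44521 = -16961641/62685568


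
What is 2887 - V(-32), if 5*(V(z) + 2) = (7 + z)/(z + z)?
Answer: 184891/64 ≈ 2888.9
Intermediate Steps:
V(z) = -2 + (7 + z)/(10*z) (V(z) = -2 + ((7 + z)/(z + z))/5 = -2 + ((7 + z)/((2*z)))/5 = -2 + ((7 + z)*(1/(2*z)))/5 = -2 + ((7 + z)/(2*z))/5 = -2 + (7 + z)/(10*z))
2887 - V(-32) = 2887 - (7 - 19*(-32))/(10*(-32)) = 2887 - (-1)*(7 + 608)/(10*32) = 2887 - (-1)*615/(10*32) = 2887 - 1*(-123/64) = 2887 + 123/64 = 184891/64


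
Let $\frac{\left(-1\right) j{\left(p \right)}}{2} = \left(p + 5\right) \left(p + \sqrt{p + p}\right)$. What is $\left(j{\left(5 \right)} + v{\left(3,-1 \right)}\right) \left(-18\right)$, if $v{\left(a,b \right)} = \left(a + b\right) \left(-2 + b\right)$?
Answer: $1908 + 360 \sqrt{10} \approx 3046.4$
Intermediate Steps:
$j{\left(p \right)} = - 2 \left(5 + p\right) \left(p + \sqrt{2} \sqrt{p}\right)$ ($j{\left(p \right)} = - 2 \left(p + 5\right) \left(p + \sqrt{p + p}\right) = - 2 \left(5 + p\right) \left(p + \sqrt{2 p}\right) = - 2 \left(5 + p\right) \left(p + \sqrt{2} \sqrt{p}\right)$)
$v{\left(a,b \right)} = \left(-2 + b\right) \left(a + b\right)$
$\left(j{\left(5 \right)} + v{\left(3,-1 \right)}\right) \left(-18\right) = \left(\left(\left(-10\right) 5 - 2 \cdot 5^{2} - 10 \sqrt{2} \sqrt{5} - 2 \sqrt{2} \cdot 5^{\frac{3}{2}}\right) + \left(\left(-1\right)^{2} - 6 - -2 + 3 \left(-1\right)\right)\right) \left(-18\right) = \left(\left(-50 - 50 - 10 \sqrt{10} - 2 \sqrt{2} \cdot 5 \sqrt{5}\right) + \left(1 - 6 + 2 - 3\right)\right) \left(-18\right) = \left(\left(-50 - 50 - 10 \sqrt{10} - 10 \sqrt{10}\right) - 6\right) \left(-18\right) = \left(\left(-100 - 20 \sqrt{10}\right) - 6\right) \left(-18\right) = \left(-106 - 20 \sqrt{10}\right) \left(-18\right) = 1908 + 360 \sqrt{10}$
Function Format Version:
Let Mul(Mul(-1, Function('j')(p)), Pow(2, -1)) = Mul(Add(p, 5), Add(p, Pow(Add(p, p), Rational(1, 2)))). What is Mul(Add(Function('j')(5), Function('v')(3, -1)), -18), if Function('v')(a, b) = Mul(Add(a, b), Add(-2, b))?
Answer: Add(1908, Mul(360, Pow(10, Rational(1, 2)))) ≈ 3046.4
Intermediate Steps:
Function('j')(p) = Mul(-2, Add(5, p), Add(p, Mul(Pow(2, Rational(1, 2)), Pow(p, Rational(1, 2))))) (Function('j')(p) = Mul(-2, Mul(Add(p, 5), Add(p, Pow(Add(p, p), Rational(1, 2))))) = Mul(-2, Mul(Add(5, p), Add(p, Pow(Mul(2, p), Rational(1, 2))))) = Mul(-2, Mul(Add(5, p), Add(p, Mul(Pow(2, Rational(1, 2)), Pow(p, Rational(1, 2)))))) = Mul(-2, Add(5, p), Add(p, Mul(Pow(2, Rational(1, 2)), Pow(p, Rational(1, 2))))))
Function('v')(a, b) = Mul(Add(-2, b), Add(a, b))
Mul(Add(Function('j')(5), Function('v')(3, -1)), -18) = Mul(Add(Add(Mul(-10, 5), Mul(-2, Pow(5, 2)), Mul(-10, Pow(2, Rational(1, 2)), Pow(5, Rational(1, 2))), Mul(-2, Pow(2, Rational(1, 2)), Pow(5, Rational(3, 2)))), Add(Pow(-1, 2), Mul(-2, 3), Mul(-2, -1), Mul(3, -1))), -18) = Mul(Add(Add(-50, Mul(-2, 25), Mul(-10, Pow(10, Rational(1, 2))), Mul(-2, Pow(2, Rational(1, 2)), Mul(5, Pow(5, Rational(1, 2))))), Add(1, -6, 2, -3)), -18) = Mul(Add(Add(-50, -50, Mul(-10, Pow(10, Rational(1, 2))), Mul(-10, Pow(10, Rational(1, 2)))), -6), -18) = Mul(Add(Add(-100, Mul(-20, Pow(10, Rational(1, 2)))), -6), -18) = Mul(Add(-106, Mul(-20, Pow(10, Rational(1, 2)))), -18) = Add(1908, Mul(360, Pow(10, Rational(1, 2))))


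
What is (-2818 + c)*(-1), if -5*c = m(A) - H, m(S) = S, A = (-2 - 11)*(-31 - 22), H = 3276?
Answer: 11503/5 ≈ 2300.6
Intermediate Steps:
A = 689 (A = -13*(-53) = 689)
c = 2587/5 (c = -(689 - 1*3276)/5 = -(689 - 3276)/5 = -1/5*(-2587) = 2587/5 ≈ 517.40)
(-2818 + c)*(-1) = (-2818 + 2587/5)*(-1) = -11503/5*(-1) = 11503/5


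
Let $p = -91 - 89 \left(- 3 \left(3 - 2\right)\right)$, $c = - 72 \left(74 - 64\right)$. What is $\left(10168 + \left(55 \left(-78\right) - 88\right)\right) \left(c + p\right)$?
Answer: $-3149760$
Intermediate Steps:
$c = -720$ ($c = \left(-72\right) 10 = -720$)
$p = 176$ ($p = -91 - 89 \left(\left(-3\right) 1\right) = -91 - -267 = -91 + 267 = 176$)
$\left(10168 + \left(55 \left(-78\right) - 88\right)\right) \left(c + p\right) = \left(10168 + \left(55 \left(-78\right) - 88\right)\right) \left(-720 + 176\right) = \left(10168 - 4378\right) \left(-544\right) = 5790 \left(-544\right) = -3149760$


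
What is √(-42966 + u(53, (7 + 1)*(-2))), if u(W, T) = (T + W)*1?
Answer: I*√42929 ≈ 207.19*I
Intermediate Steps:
u(W, T) = T + W
√(-42966 + u(53, (7 + 1)*(-2))) = √(-42966 + ((7 + 1)*(-2) + 53)) = √(-42966 + (8*(-2) + 53)) = √(-42966 + (-16 + 53)) = √(-42966 + 37) = √(-42929) = I*√42929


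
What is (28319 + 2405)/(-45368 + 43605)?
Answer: -30724/1763 ≈ -17.427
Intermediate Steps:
(28319 + 2405)/(-45368 + 43605) = 30724/(-1763) = 30724*(-1/1763) = -30724/1763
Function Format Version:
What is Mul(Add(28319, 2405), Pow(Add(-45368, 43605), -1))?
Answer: Rational(-30724, 1763) ≈ -17.427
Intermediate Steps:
Mul(Add(28319, 2405), Pow(Add(-45368, 43605), -1)) = Mul(30724, Pow(-1763, -1)) = Mul(30724, Rational(-1, 1763)) = Rational(-30724, 1763)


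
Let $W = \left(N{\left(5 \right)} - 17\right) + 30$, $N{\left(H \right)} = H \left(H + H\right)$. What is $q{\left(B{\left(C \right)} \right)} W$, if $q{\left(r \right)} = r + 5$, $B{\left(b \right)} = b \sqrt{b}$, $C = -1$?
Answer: $315 - 63 i \approx 315.0 - 63.0 i$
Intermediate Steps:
$B{\left(b \right)} = b^{\frac{3}{2}}$
$N{\left(H \right)} = 2 H^{2}$ ($N{\left(H \right)} = H 2 H = 2 H^{2}$)
$q{\left(r \right)} = 5 + r$
$W = 63$ ($W = \left(2 \cdot 5^{2} - 17\right) + 30 = \left(2 \cdot 25 - 17\right) + 30 = \left(50 - 17\right) + 30 = 33 + 30 = 63$)
$q{\left(B{\left(C \right)} \right)} W = \left(5 + \left(-1\right)^{\frac{3}{2}}\right) 63 = \left(5 - i\right) 63 = 315 - 63 i$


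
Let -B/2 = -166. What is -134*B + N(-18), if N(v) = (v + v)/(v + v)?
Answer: -44487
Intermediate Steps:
B = 332 (B = -2*(-166) = 332)
N(v) = 1 (N(v) = (2*v)/((2*v)) = (2*v)*(1/(2*v)) = 1)
-134*B + N(-18) = -134*332 + 1 = -44488 + 1 = -44487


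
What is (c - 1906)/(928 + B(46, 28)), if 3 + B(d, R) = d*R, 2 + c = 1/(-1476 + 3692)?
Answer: -4228127/4904008 ≈ -0.86218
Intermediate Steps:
c = -4431/2216 (c = -2 + 1/(-1476 + 3692) = -2 + 1/2216 = -4431/2216 ≈ -1.9995)
B(d, R) = -3 + R*d (B(d, R) = -3 + d*R = -3 + R*d)
(c - 1906)/(928 + B(46, 28)) = (-4431/2216 - 1906)/(928 + (-3 + 28*46)) = -4228127/(2216*(928 + (-3 + 1288))) = -4228127/(2216*(928 + 1285)) = -4228127/2216/2213 = -4228127/2216*1/2213 = -4228127/4904008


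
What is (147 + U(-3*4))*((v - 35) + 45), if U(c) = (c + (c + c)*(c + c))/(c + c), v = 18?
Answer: 3458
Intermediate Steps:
U(c) = (c + 4*c**2)/(2*c) (U(c) = (c + (2*c)*(2*c))/((2*c)) = (c + 4*c**2)*(1/(2*c)) = (c + 4*c**2)/(2*c))
(147 + U(-3*4))*((v - 35) + 45) = (147 + (1/2 + 2*(-3*4)))*((18 - 35) + 45) = (147 + (1/2 + 2*(-12)))*(-17 + 45) = (147 + (1/2 - 24))*28 = (147 - 47/2)*28 = (247/2)*28 = 3458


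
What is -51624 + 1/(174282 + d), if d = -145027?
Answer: -1510260119/29255 ≈ -51624.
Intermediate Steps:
-51624 + 1/(174282 + d) = -51624 + 1/(174282 - 145027) = -51624 + 1/29255 = -1510260119/29255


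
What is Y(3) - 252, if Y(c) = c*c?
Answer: -243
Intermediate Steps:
Y(c) = c²
Y(3) - 252 = 3² - 252 = 9 - 252 = -243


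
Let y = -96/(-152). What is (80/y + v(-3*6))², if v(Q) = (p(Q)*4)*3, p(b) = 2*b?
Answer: 839056/9 ≈ 93229.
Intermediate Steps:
y = 12/19 (y = -96*(-1/152) = 12/19 ≈ 0.63158)
v(Q) = 24*Q (v(Q) = ((2*Q)*4)*3 = (8*Q)*3 = 24*Q)
(80/y + v(-3*6))² = (80/(12/19) + 24*(-3*6))² = (80*(19/12) + 24*(-18))² = (380/3 - 432)² = (-916/3)² = 839056/9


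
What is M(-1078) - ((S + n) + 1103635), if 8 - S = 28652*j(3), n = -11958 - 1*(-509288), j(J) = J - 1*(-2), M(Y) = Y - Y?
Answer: -1457713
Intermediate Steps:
M(Y) = 0
j(J) = 2 + J (j(J) = J + 2 = 2 + J)
n = 497330 (n = -11958 + 509288 = 497330)
S = -143252 (S = 8 - 28652*(2 + 3) = 8 - 28652*5 = 8 - 1*143260 = 8 - 143260 = -143252)
M(-1078) - ((S + n) + 1103635) = 0 - ((-143252 + 497330) + 1103635) = 0 - (354078 + 1103635) = 0 - 1*1457713 = 0 - 1457713 = -1457713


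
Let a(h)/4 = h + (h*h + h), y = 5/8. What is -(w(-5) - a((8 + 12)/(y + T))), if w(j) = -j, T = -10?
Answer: -869/225 ≈ -3.8622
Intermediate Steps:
y = 5/8 (y = 5*(⅛) = 5/8 ≈ 0.62500)
a(h) = 4*h² + 8*h (a(h) = 4*(h + (h*h + h)) = 4*(h + (h² + h)) = 4*(h + (h + h²)) = 4*(h² + 2*h) = 4*h² + 8*h)
-(w(-5) - a((8 + 12)/(y + T))) = -(-1*(-5) - 4*(8 + 12)/(5/8 - 10)*(2 + (8 + 12)/(5/8 - 10))) = -(5 - 4*20/(-75/8)*(2 + 20/(-75/8))) = -(5 - 4*20*(-8/75)*(2 + 20*(-8/75))) = -(5 - 4*(-32)*(2 - 32/15)/15) = -(5 - 4*(-32)*(-2)/(15*15)) = -(5 - 1*256/225) = -(5 - 256/225) = -1*869/225 = -869/225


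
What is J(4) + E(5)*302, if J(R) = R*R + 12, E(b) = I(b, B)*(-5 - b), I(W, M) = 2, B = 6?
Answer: -6012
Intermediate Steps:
E(b) = -10 - 2*b (E(b) = 2*(-5 - b) = -10 - 2*b)
J(R) = 12 + R**2 (J(R) = R**2 + 12 = 12 + R**2)
J(4) + E(5)*302 = (12 + 4**2) + (-10 - 2*5)*302 = (12 + 16) + (-10 - 10)*302 = 28 - 20*302 = 28 - 6040 = -6012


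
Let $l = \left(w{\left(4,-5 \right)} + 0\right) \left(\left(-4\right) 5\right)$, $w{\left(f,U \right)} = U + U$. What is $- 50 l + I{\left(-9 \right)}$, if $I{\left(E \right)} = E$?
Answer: $-10009$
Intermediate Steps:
$w{\left(f,U \right)} = 2 U$
$l = 200$ ($l = \left(2 \left(-5\right) + 0\right) \left(\left(-4\right) 5\right) = \left(-10 + 0\right) \left(-20\right) = \left(-10\right) \left(-20\right) = 200$)
$- 50 l + I{\left(-9 \right)} = \left(-50\right) 200 - 9 = -10000 - 9 = -10009$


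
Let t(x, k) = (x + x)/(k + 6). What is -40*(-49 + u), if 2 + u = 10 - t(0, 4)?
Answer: 1640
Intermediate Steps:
t(x, k) = 2*x/(6 + k) (t(x, k) = (2*x)/(6 + k) = 2*x/(6 + k))
u = 8 (u = -2 + (10 - 2*0/(6 + 4)) = -2 + (10 - 2*0/10) = -2 + (10 - 1*0) = -2 + (10 + 0) = -2 + 10 = 8)
-40*(-49 + u) = -40*(-49 + 8) = -40*(-41) = 1640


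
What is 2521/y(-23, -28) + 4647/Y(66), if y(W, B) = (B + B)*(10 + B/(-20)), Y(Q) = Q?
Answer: 2333549/35112 ≈ 66.460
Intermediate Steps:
y(W, B) = 2*B*(10 - B/20) (y(W, B) = (2*B)*(10 + B*(-1/20)) = (2*B)*(10 - B/20) = 2*B*(10 - B/20))
2521/y(-23, -28) + 4647/Y(66) = 2521/(((⅒)*(-28)*(200 - 1*(-28)))) + 4647/66 = 2521/(((⅒)*(-28)*(200 + 28))) + 4647*(1/66) = 2521/(((⅒)*(-28)*228)) + 1549/22 = 2521/(-3192/5) + 1549/22 = 2521*(-5/3192) + 1549/22 = -12605/3192 + 1549/22 = 2333549/35112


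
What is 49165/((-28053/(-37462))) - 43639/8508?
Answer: 5222991267991/79558308 ≈ 65650.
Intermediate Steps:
49165/((-28053/(-37462))) - 43639/8508 = 49165/((-28053*(-1/37462))) - 43639*1/8508 = 49165/(28053/37462) - 43639/8508 = 49165*(37462/28053) - 43639/8508 = 1841819230/28053 - 43639/8508 = 5222991267991/79558308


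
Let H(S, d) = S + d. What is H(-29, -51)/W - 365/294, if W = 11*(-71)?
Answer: -261545/229614 ≈ -1.1391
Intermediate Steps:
W = -781
H(-29, -51)/W - 365/294 = (-29 - 51)/(-781) - 365/294 = -80*(-1/781) - 365*1/294 = 80/781 - 365/294 = -261545/229614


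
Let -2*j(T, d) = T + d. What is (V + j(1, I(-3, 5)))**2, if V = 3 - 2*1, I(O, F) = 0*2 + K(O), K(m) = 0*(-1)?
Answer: 1/4 ≈ 0.25000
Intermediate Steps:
K(m) = 0
I(O, F) = 0 (I(O, F) = 0*2 + 0 = 0 + 0 = 0)
j(T, d) = -T/2 - d/2 (j(T, d) = -(T + d)/2 = -T/2 - d/2)
V = 1 (V = 3 - 2 = 1)
(V + j(1, I(-3, 5)))**2 = (1 + (-1/2*1 - 1/2*0))**2 = (1 + (-1/2 + 0))**2 = (1 - 1/2)**2 = (1/2)**2 = 1/4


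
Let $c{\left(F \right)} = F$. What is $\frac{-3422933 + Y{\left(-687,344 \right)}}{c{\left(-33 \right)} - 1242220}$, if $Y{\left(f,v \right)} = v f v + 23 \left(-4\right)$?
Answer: $\frac{84719857}{1242253} \approx 68.198$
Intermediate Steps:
$Y{\left(f,v \right)} = -92 + f v^{2}$ ($Y{\left(f,v \right)} = f v v - 92 = f v^{2} - 92 = -92 + f v^{2}$)
$\frac{-3422933 + Y{\left(-687,344 \right)}}{c{\left(-33 \right)} - 1242220} = \frac{-3422933 - \left(92 + 687 \cdot 344^{2}\right)}{-33 - 1242220} = \frac{-3422933 - 81296924}{-33 - 1242220} = \frac{-3422933 - 81296924}{-1242253} = \left(-3422933 - 81296924\right) \left(- \frac{1}{1242253}\right) = \left(-84719857\right) \left(- \frac{1}{1242253}\right) = \frac{84719857}{1242253}$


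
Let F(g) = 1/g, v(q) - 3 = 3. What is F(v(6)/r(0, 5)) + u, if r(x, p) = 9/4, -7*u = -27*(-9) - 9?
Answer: -1851/56 ≈ -33.054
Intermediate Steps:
u = -234/7 (u = -(-27*(-9) - 9)/7 = -(243 - 9)/7 = -⅐*234 = -234/7 ≈ -33.429)
v(q) = 6 (v(q) = 3 + 3 = 6)
r(x, p) = 9/4 (r(x, p) = 9*(¼) = 9/4)
F(v(6)/r(0, 5)) + u = 1/(6/(9/4)) - 234/7 = 1/(6*(4/9)) - 234/7 = 1/(8/3) - 234/7 = 3/8 - 234/7 = -1851/56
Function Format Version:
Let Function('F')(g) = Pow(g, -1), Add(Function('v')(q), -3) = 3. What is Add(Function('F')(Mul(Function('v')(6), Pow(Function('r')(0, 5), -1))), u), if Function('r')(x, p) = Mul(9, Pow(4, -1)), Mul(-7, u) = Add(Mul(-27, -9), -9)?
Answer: Rational(-1851, 56) ≈ -33.054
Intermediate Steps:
u = Rational(-234, 7) (u = Mul(Rational(-1, 7), Add(Mul(-27, -9), -9)) = Mul(Rational(-1, 7), Add(243, -9)) = Mul(Rational(-1, 7), 234) = Rational(-234, 7) ≈ -33.429)
Function('v')(q) = 6 (Function('v')(q) = Add(3, 3) = 6)
Function('r')(x, p) = Rational(9, 4) (Function('r')(x, p) = Mul(9, Rational(1, 4)) = Rational(9, 4))
Add(Function('F')(Mul(Function('v')(6), Pow(Function('r')(0, 5), -1))), u) = Add(Pow(Mul(6, Pow(Rational(9, 4), -1)), -1), Rational(-234, 7)) = Add(Pow(Mul(6, Rational(4, 9)), -1), Rational(-234, 7)) = Add(Pow(Rational(8, 3), -1), Rational(-234, 7)) = Add(Rational(3, 8), Rational(-234, 7)) = Rational(-1851, 56)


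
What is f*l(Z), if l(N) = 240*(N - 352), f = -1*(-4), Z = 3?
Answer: -335040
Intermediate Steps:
f = 4
l(N) = -84480 + 240*N (l(N) = 240*(-352 + N) = -84480 + 240*N)
f*l(Z) = 4*(-84480 + 240*3) = 4*(-84480 + 720) = 4*(-83760) = -335040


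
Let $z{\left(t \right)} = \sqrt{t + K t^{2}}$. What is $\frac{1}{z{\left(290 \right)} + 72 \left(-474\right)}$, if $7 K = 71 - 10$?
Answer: $- \frac{39816}{1357985093} - \frac{\sqrt{35924910}}{8147910558} \approx -3.0056 \cdot 10^{-5}$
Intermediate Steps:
$K = \frac{61}{7}$ ($K = \frac{71 - 10}{7} = \frac{1}{7} \cdot 61 = \frac{61}{7} \approx 8.7143$)
$z{\left(t \right)} = \sqrt{t + \frac{61 t^{2}}{7}}$
$\frac{1}{z{\left(290 \right)} + 72 \left(-474\right)} = \frac{1}{\frac{\sqrt{7} \sqrt{290 \left(7 + 61 \cdot 290\right)}}{7} + 72 \left(-474\right)} = \frac{1}{\frac{\sqrt{7} \sqrt{290 \left(7 + 17690\right)}}{7} - 34128} = \frac{1}{\frac{\sqrt{7} \sqrt{290 \cdot 17697}}{7} - 34128} = \frac{1}{\frac{\sqrt{7} \sqrt{5132130}}{7} - 34128} = \frac{1}{\frac{\sqrt{35924910}}{7} - 34128} = \frac{1}{-34128 + \frac{\sqrt{35924910}}{7}}$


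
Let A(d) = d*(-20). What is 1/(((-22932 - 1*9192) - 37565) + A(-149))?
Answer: -1/66709 ≈ -1.4990e-5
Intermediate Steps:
A(d) = -20*d
1/(((-22932 - 1*9192) - 37565) + A(-149)) = 1/(((-22932 - 1*9192) - 37565) - 20*(-149)) = 1/(((-22932 - 9192) - 37565) + 2980) = 1/((-32124 - 37565) + 2980) = 1/(-69689 + 2980) = 1/(-66709) = -1/66709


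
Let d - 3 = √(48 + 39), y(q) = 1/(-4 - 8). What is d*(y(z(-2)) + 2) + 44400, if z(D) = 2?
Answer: 177623/4 + 23*√87/12 ≈ 44424.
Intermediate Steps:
y(q) = -1/12 (y(q) = 1/(-12) = -1/12)
d = 3 + √87 (d = 3 + √(48 + 39) = 3 + √87 ≈ 12.327)
d*(y(z(-2)) + 2) + 44400 = (3 + √87)*(-1/12 + 2) + 44400 = (3 + √87)*(23/12) + 44400 = (23/4 + 23*√87/12) + 44400 = 177623/4 + 23*√87/12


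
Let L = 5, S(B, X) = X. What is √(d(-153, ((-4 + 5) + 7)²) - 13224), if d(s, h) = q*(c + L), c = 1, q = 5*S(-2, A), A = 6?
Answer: 2*I*√3261 ≈ 114.21*I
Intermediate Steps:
q = 30 (q = 5*6 = 30)
d(s, h) = 180 (d(s, h) = 30*(1 + 5) = 30*6 = 180)
√(d(-153, ((-4 + 5) + 7)²) - 13224) = √(180 - 13224) = √(-13044) = 2*I*√3261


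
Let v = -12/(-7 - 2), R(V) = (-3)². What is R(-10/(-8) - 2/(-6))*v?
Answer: 12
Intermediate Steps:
R(V) = 9
v = 4/3 (v = -12/(-9) = -12*(-⅑) = 4/3 ≈ 1.3333)
R(-10/(-8) - 2/(-6))*v = 9*(4/3) = 12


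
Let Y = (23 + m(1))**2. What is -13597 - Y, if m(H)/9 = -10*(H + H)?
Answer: -38246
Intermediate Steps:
m(H) = -180*H (m(H) = 9*(-10*(H + H)) = 9*(-20*H) = -180*H)
Y = 24649 (Y = (23 - 180*1)**2 = (23 - 180)**2 = (-157)**2 = 24649)
-13597 - Y = -13597 - 1*24649 = -13597 - 24649 = -38246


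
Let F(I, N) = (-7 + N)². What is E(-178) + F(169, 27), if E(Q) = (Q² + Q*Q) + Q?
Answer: 63590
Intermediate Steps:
E(Q) = Q + 2*Q² (E(Q) = (Q² + Q²) + Q = 2*Q² + Q = Q + 2*Q²)
E(-178) + F(169, 27) = -178*(1 + 2*(-178)) + (-7 + 27)² = -178*(1 - 356) + 20² = -178*(-355) + 400 = 63190 + 400 = 63590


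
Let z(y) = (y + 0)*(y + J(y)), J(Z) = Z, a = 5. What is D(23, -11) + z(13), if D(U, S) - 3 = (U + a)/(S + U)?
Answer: 1030/3 ≈ 343.33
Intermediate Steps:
z(y) = 2*y**2 (z(y) = (y + 0)*(y + y) = y*(2*y) = 2*y**2)
D(U, S) = 3 + (5 + U)/(S + U) (D(U, S) = 3 + (U + 5)/(S + U) = 3 + (5 + U)/(S + U))
D(23, -11) + z(13) = (5 + 3*(-11) + 4*23)/(-11 + 23) + 2*13**2 = (5 - 33 + 92)/12 + 2*169 = (1/12)*64 + 338 = 16/3 + 338 = 1030/3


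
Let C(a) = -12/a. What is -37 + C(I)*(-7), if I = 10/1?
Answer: -143/5 ≈ -28.600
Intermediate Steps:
I = 10 (I = 10*1 = 10)
-37 + C(I)*(-7) = -37 - 12/10*(-7) = -37 - 12*⅒*(-7) = -37 - 6/5*(-7) = -37 + 42/5 = -143/5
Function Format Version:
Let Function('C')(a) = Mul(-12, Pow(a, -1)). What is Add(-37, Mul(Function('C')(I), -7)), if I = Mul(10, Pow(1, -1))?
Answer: Rational(-143, 5) ≈ -28.600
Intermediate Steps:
I = 10 (I = Mul(10, 1) = 10)
Add(-37, Mul(Function('C')(I), -7)) = Add(-37, Mul(Mul(-12, Pow(10, -1)), -7)) = Add(-37, Mul(Mul(-12, Rational(1, 10)), -7)) = Add(-37, Mul(Rational(-6, 5), -7)) = Add(-37, Rational(42, 5)) = Rational(-143, 5)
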